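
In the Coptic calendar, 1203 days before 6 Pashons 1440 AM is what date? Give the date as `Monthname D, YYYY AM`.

The starting date is JDN 2350870; 2350870 − 1203 = 2349667.
JDN 2349667 corresponds to Tobi 19, 1437 AM.

Tobi 19, 1437 AM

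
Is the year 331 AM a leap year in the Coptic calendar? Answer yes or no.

331 mod 4 = 3; in the Coptic calendar a year is leap when year mod 4 = 3, so it is a leap year.

yes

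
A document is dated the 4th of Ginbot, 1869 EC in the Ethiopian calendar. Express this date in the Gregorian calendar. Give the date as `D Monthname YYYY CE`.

11 May 1877 CE

Julian Day Number of the source date = 2406751.
Converting JDN 2406751 to the Gregorian calendar gives 11 May 1877 CE.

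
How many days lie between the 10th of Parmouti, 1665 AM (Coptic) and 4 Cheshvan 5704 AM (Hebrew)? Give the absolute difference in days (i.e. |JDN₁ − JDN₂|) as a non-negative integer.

1994

JDN of the first date = 2433025.
JDN of the second date = 2431031.
|2431031 − 2433025| = 1994.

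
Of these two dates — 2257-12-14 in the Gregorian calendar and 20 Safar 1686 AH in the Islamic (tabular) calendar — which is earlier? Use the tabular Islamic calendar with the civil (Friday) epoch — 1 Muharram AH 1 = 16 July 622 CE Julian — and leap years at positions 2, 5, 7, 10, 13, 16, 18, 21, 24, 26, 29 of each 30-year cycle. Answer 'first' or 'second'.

Converting both to JDN: 2545760 vs 2545597; the smaller is the second.

second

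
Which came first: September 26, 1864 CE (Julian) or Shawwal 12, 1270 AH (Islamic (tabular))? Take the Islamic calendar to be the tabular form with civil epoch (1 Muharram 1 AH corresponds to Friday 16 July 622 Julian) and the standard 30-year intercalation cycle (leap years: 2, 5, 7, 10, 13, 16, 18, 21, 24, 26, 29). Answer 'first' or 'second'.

Converting both to JDN: 2402153 vs 2398408; the smaller is the second.

second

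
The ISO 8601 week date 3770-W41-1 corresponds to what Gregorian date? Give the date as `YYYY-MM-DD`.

3770-10-08

ISO week 1 of 3770 is the week containing the first Thursday of 3770.
Week 41, day 1 (Monday) lands on 3770-10-08.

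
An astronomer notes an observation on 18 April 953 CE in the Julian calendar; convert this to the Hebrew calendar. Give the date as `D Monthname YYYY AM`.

The source date corresponds to 23 April 953 in the proleptic Gregorian calendar (JDN 2069249).
That day falls on 1 Iyar 4713 AM in the Hebrew calendar.

1 Iyar 4713 AM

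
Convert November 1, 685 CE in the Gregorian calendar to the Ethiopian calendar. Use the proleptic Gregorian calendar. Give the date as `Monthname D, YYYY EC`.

Hidar 2, 678 EC

Julian Day Number of the source date = 1971556.
Converting JDN 1971556 to the Ethiopian calendar gives 2 Hidar 678 EC.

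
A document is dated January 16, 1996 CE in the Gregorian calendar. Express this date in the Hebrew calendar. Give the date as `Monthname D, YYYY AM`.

Julian Day Number of the source date = 2450099.
Converting JDN 2450099 to the Hebrew calendar gives 24 Tevet 5756 AM.

Tevet 24, 5756 AM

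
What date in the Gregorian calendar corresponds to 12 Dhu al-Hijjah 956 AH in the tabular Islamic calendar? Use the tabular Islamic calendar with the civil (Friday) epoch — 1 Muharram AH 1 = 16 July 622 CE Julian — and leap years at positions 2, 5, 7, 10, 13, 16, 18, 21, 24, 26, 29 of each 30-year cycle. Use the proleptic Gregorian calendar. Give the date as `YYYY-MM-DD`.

Both dates share Julian Day Number 2287196; in the Gregorian calendar that is 11 January 1550 CE.

1550-01-11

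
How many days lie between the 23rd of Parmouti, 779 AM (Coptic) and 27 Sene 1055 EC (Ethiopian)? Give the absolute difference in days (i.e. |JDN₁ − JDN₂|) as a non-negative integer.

First date → JDN 2109426; second date → JDN 2109490.
The interval is |2109426 − 2109490| = 64 days.

64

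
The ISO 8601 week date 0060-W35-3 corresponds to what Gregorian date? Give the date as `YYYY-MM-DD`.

ISO week 1 of 60 is the week containing the first Thursday of 60.
Week 35, day 3 (Wednesday) lands on 0060-08-25.

0060-08-25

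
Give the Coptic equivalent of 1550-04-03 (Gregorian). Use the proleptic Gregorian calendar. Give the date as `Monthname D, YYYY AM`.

Both dates share Julian Day Number 2287278; in the Coptic calendar that is 28 Paremhat 1266 AM.

Paremhat 28, 1266 AM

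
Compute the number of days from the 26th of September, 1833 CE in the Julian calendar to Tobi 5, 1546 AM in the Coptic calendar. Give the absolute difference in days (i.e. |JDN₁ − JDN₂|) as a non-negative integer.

1365

First date → JDN 2390830; second date → JDN 2389465.
The interval is |2390830 − 2389465| = 1365 days.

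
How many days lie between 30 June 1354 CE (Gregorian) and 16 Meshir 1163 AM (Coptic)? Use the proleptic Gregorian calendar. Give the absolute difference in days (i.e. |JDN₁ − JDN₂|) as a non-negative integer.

33836

JDN of the first date = 2215779.
JDN of the second date = 2249615.
|2249615 − 2215779| = 33836.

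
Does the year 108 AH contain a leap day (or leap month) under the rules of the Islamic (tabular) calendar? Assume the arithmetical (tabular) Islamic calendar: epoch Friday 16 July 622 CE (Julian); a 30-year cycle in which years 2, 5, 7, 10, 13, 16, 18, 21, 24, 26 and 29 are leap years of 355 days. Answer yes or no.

Year 108 AH is year 18 of its 30-year cycle; leap positions are 2, 5, 7, 10, 13, 16, 18, 21, 24, 26, 29, so it is a leap year (355 days).

yes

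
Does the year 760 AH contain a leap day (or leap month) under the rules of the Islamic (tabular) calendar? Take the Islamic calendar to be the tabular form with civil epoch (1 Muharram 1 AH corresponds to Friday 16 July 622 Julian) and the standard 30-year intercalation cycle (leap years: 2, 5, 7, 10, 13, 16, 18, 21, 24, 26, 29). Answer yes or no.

yes

Year 760 AH is year 10 of its 30-year cycle; leap positions are 2, 5, 7, 10, 13, 16, 18, 21, 24, 26, 29, so it is a leap year (355 days).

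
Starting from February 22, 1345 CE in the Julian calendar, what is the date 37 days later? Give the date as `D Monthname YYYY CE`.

31 March 1345 CE

Counting 37 days forward from JDN 2212372 reaches JDN 2212409, which is 31 March 1345 CE.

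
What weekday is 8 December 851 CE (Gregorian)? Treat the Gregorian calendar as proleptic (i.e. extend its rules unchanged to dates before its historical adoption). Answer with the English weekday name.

2032223 ≡ 4 (mod 7); counting from Monday = 0 gives Friday.

Friday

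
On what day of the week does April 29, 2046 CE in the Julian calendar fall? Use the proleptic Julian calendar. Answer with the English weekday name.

Saturday

In the Gregorian calendar this is 12 May 2046 (JDN 2468478).
Since JDN mod 7 = 5 (0 = Monday), the day is Saturday.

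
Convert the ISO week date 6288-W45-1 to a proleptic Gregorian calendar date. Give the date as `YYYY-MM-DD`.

ISO week 1 of 6288 is the week containing the first Thursday of 6288.
Week 45, day 1 (Monday) lands on 6288-11-05.

6288-11-05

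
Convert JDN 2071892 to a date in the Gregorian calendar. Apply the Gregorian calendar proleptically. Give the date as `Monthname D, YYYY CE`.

Counting from JDN 2299161 = 15 Oct 1582 gives an offset of -227269 days.

July 18, 960 CE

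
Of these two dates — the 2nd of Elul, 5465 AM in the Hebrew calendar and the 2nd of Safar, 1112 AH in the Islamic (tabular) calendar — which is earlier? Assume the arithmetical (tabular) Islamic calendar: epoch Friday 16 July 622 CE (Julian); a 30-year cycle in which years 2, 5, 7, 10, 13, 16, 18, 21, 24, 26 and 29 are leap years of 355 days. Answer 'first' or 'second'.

second

Converting both to JDN: 2344032 vs 2342172; the smaller is the second.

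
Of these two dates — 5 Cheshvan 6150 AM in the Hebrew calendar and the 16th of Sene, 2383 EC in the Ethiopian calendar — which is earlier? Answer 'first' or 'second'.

first

Converting both to JDN: 2593922 vs 2594531; the smaller is the first.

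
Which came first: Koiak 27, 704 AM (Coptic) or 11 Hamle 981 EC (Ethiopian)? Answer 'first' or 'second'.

Converting both to JDN: 2081917 vs 2082476; the smaller is the first.

first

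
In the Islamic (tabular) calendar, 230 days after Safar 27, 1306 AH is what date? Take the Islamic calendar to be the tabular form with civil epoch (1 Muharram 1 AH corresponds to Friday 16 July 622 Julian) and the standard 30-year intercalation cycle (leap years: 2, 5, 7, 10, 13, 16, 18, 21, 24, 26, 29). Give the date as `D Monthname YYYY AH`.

The starting date is JDN 2410944; 2410944 + 230 = 2411174.
JDN 2411174 corresponds to 21 Shawwal 1306 AH.

21 Shawwal 1306 AH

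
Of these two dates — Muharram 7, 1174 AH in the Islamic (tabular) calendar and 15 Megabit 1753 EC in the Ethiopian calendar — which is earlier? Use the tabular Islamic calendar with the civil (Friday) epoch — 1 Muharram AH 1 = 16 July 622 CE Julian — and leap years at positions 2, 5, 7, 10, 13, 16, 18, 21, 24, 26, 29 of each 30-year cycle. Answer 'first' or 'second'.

first

First date → JDN 2364118; second date → JDN 2364333.
JDN 2364118 < JDN 2364333, so the first date is earlier.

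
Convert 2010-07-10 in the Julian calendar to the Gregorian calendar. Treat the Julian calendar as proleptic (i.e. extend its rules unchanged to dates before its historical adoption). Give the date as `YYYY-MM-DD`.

For dates in this range the Gregorian date is 13 days ahead of the Julian.
10 July 2010 Julian + 13 days → 23 July 2010 Gregorian.

2010-07-23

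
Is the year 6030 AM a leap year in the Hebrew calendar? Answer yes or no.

Hebrew year 6030 is year 7 of its 19-year Metonic cycle; leap years are at positions 3, 6, 8, 11, 14, 17, 19, so it is a common year (12 months).

no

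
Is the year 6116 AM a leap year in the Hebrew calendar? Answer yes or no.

yes

Hebrew year 6116 is year 17 of its 19-year Metonic cycle; leap years are at positions 3, 6, 8, 11, 14, 17, 19, so it is a leap year (13 months).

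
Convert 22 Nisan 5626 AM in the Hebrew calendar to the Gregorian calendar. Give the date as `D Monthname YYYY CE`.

Julian Day Number of the source date = 2402699.
Converting JDN 2402699 to the Gregorian calendar gives 7 April 1866 CE.

7 April 1866 CE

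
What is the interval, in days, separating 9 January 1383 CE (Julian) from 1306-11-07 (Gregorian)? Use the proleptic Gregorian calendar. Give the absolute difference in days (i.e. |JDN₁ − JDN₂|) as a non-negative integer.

27830

First date → JDN 2226207; second date → JDN 2198377.
The interval is |2226207 − 2198377| = 27830 days.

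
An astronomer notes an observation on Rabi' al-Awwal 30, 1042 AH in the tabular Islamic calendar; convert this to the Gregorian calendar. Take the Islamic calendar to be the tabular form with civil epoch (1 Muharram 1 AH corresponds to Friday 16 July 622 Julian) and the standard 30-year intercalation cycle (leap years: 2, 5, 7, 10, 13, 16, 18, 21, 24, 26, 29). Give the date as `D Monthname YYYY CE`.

Julian Day Number of the source date = 2317424.
Converting JDN 2317424 to the Gregorian calendar gives 15 October 1632 CE.

15 October 1632 CE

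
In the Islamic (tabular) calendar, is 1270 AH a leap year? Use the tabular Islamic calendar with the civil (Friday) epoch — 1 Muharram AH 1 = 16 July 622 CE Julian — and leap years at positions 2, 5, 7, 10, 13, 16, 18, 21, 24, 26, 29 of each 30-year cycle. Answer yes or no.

Year 1270 AH is year 10 of its 30-year cycle; leap positions are 2, 5, 7, 10, 13, 16, 18, 21, 24, 26, 29, so it is a leap year (355 days).

yes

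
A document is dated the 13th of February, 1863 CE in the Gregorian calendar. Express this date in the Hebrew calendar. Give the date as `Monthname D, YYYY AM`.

Julian Day Number of the source date = 2401550.
Converting JDN 2401550 to the Hebrew calendar gives 24 Shevat 5623 AM.

Shevat 24, 5623 AM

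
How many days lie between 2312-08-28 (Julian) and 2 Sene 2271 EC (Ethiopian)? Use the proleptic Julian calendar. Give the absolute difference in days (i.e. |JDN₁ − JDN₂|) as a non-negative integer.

First date → JDN 2565756; second date → JDN 2553609.
The interval is |2565756 − 2553609| = 12147 days.

12147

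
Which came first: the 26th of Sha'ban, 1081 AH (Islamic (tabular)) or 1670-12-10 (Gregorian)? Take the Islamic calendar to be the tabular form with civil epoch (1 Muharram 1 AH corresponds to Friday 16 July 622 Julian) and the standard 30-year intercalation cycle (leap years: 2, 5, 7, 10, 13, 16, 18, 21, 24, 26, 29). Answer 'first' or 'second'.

The two dates have Julian Day Numbers 2331388 and 2331359 respectively.
Since 2331359 < 2331388, the second date comes first.

second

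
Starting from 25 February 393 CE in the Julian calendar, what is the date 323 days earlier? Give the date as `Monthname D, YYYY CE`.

JDN of 25 February 393 CE = 1864657.
1864657 − 323 = 1864334.
JDN 1864334 in the Julian calendar is April 8, 392 CE.

April 8, 392 CE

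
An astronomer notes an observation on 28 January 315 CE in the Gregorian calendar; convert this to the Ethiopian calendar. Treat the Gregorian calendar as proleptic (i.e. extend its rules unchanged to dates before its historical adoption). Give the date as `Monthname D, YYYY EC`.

Both dates share Julian Day Number 1836138; in the Ethiopian calendar that is 2 Yekatit 307 EC.

Yekatit 2, 307 EC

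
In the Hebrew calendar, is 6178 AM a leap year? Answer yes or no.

Hebrew year 6178 is year 3 of its 19-year Metonic cycle; leap years are at positions 3, 6, 8, 11, 14, 17, 19, so it is a leap year (13 months).

yes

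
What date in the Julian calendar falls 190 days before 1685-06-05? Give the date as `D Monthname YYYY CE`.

Counting 190 days back from JDN 2336660 reaches JDN 2336470, which is 27 November 1684 CE.

27 November 1684 CE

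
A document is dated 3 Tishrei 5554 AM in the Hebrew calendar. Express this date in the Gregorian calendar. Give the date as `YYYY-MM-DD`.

Both dates share Julian Day Number 2376192; in the Gregorian calendar that is 9 September 1793 CE.

1793-09-09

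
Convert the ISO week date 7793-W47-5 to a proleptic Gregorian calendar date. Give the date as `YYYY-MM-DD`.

7793-11-22

ISO week 1 of 7793 is the week containing the first Thursday of 7793.
Week 47, day 5 (Friday) lands on 7793-11-22.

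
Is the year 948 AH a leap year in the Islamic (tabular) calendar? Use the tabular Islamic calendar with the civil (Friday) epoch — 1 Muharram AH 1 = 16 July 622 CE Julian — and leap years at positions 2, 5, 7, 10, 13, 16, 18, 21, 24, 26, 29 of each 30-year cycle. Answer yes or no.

yes

Year 948 AH is year 18 of its 30-year cycle; leap positions are 2, 5, 7, 10, 13, 16, 18, 21, 24, 26, 29, so it is a leap year (355 days).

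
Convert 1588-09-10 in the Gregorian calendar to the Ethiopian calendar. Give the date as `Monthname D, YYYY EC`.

Meskerem 3, 1581 EC

Julian Day Number of the source date = 2301318.
Converting JDN 2301318 to the Ethiopian calendar gives 3 Meskerem 1581 EC.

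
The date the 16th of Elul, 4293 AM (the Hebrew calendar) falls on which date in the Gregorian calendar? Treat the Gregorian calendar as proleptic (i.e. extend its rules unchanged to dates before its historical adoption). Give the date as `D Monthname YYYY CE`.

Julian Day Number of the source date = 1915970.
Converting JDN 1915970 to the Gregorian calendar gives 24 August 533 CE.

24 August 533 CE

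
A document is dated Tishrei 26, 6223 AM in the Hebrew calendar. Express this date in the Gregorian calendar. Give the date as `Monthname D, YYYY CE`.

October 20, 2462 CE

Both dates share Julian Day Number 2620580; in the Gregorian calendar that is 20 October 2462 CE.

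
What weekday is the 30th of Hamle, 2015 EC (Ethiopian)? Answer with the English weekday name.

Sunday

This is JDN 2460163 (6 August 2023 Gregorian).
JDN 2460163 mod 7 = 6, and JDN 0 was a Monday, so this is a Sunday.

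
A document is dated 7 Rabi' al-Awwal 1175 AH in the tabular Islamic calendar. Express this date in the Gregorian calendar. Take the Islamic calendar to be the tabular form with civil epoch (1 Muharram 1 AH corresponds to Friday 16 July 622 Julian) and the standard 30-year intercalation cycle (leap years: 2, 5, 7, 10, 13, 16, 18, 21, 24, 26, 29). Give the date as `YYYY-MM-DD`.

Julian Day Number of the source date = 2364531.
Converting JDN 2364531 to the Gregorian calendar gives 6 October 1761 CE.

1761-10-06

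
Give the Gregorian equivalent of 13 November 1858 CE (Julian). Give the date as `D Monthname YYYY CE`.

25 November 1858 CE

At this point the Julian calendar is 12 days behind the Gregorian.
13 November 1858 Julian + 12 days → 25 November 1858 Gregorian.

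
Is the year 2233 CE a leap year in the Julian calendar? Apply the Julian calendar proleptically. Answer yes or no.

no

2233 mod 4 = 1, so it is a common year in the Julian calendar.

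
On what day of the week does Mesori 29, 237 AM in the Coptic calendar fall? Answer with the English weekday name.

This is JDN 1911587 (24 August 521 Gregorian).
1911587 ≡ 6 (mod 7); counting from Monday = 0 gives Sunday.

Sunday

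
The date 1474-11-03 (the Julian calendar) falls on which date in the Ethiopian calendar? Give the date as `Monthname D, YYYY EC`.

The source date corresponds to 12 November 1474 in the proleptic Gregorian calendar (JDN 2259743).
That day falls on 7 Hidar 1467 EC in the Ethiopian calendar.

Hidar 7, 1467 EC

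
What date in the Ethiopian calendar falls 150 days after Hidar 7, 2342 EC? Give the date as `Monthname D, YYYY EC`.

Miyazya 7, 2342 EC

The starting date is JDN 2579337; 2579337 + 150 = 2579487.
JDN 2579487 corresponds to Miyazya 7, 2342 EC.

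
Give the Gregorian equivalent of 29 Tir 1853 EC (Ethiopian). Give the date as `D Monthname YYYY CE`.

Julian Day Number of the source date = 2400812.
Converting JDN 2400812 to the Gregorian calendar gives 5 February 1861 CE.

5 February 1861 CE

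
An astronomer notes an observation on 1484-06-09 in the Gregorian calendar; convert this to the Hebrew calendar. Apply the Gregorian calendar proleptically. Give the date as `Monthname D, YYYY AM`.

Sivan 7, 5244 AM

Both dates share Julian Day Number 2263240; in the Hebrew calendar that is 7 Sivan 5244 AM.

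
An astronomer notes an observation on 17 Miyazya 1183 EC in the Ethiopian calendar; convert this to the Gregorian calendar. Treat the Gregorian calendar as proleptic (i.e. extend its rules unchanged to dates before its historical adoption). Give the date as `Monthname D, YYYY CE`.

April 19, 1191 CE

Both dates share Julian Day Number 2156172; in the Gregorian calendar that is 19 April 1191 CE.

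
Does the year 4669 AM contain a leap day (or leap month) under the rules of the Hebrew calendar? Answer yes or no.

yes

Hebrew year 4669 is year 14 of its 19-year Metonic cycle; leap years are at positions 3, 6, 8, 11, 14, 17, 19, so it is a leap year (13 months).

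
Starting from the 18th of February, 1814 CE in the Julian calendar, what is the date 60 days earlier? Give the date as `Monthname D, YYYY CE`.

JDN of the 18th of February, 1814 CE = 2383670.
2383670 − 60 = 2383610.
JDN 2383610 in the Julian calendar is December 20, 1813 CE.

December 20, 1813 CE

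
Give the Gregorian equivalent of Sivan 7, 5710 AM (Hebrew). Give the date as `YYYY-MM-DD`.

Both dates share Julian Day Number 2433425; in the Gregorian calendar that is 23 May 1950 CE.

1950-05-23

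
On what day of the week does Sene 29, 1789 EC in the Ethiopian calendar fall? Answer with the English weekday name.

This is JDN 2377586 (4 July 1797 Gregorian).
2377586 ≡ 1 (mod 7); counting from Monday = 0 gives Tuesday.

Tuesday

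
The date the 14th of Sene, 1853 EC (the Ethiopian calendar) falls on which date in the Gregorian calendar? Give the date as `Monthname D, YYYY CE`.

Julian Day Number of the source date = 2400947.
Converting JDN 2400947 to the Gregorian calendar gives 20 June 1861 CE.

June 20, 1861 CE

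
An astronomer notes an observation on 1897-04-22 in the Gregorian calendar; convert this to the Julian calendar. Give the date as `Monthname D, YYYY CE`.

At this point the Julian calendar is 12 days behind the Gregorian.
22 April 1897 Gregorian − 12 days → 10 April 1897 Julian.

April 10, 1897 CE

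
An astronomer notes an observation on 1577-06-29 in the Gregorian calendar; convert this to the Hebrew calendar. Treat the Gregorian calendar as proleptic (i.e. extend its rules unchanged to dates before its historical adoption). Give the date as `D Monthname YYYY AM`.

4 Tammuz 5337 AM

Julian Day Number of the source date = 2297227.
Converting JDN 2297227 to the Hebrew calendar gives 4 Tammuz 5337 AM.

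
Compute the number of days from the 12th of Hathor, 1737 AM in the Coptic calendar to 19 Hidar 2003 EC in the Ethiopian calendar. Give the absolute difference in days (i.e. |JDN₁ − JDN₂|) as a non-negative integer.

3646

First date → JDN 2459175; second date → JDN 2455529.
The interval is |2459175 − 2455529| = 3646 days.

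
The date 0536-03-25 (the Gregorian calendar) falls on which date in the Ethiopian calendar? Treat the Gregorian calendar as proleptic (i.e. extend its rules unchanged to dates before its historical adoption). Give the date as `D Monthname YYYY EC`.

27 Megabit 528 EC

Julian Day Number of the source date = 1916914.
Converting JDN 1916914 to the Ethiopian calendar gives 27 Megabit 528 EC.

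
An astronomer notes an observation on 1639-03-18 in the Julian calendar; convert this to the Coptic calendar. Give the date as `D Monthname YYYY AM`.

Julian Day Number of the source date = 2319779.
Converting JDN 2319779 to the Coptic calendar gives 22 Paremhat 1355 AM.

22 Paremhat 1355 AM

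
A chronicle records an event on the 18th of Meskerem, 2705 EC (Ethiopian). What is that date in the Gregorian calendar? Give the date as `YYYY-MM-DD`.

Both dates share Julian Day Number 2711874; in the Gregorian calendar that is 4 October 2712 CE.

2712-10-04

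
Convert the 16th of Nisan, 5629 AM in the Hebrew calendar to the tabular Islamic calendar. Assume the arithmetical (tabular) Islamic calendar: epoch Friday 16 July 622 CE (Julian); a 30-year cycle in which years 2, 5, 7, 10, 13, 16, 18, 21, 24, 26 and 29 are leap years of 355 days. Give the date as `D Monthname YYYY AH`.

Both dates share Julian Day Number 2403785; in the tabular Islamic calendar that is 14 Dhu al-Hijjah 1285 AH.

14 Dhu al-Hijjah 1285 AH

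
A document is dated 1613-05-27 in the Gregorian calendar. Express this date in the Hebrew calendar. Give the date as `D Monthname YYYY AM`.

Both dates share Julian Day Number 2310343; in the Hebrew calendar that is 7 Sivan 5373 AM.

7 Sivan 5373 AM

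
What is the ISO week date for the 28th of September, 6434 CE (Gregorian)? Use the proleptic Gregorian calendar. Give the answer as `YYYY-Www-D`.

6434-W39-4

The weekday is Thursday (ISO weekday 4).
That Thursday belongs to ISO week 39 of ISO year 6434.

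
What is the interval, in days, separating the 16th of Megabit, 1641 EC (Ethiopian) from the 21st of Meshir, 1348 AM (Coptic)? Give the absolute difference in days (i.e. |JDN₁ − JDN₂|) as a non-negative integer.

JDN of the first date = 2323426.
JDN of the second date = 2317192.
|2317192 − 2323426| = 6234.

6234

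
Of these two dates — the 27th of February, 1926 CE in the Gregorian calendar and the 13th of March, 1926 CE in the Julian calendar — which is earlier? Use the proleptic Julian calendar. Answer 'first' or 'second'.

Converting both to JDN: 2424574 vs 2424601; the smaller is the first.

first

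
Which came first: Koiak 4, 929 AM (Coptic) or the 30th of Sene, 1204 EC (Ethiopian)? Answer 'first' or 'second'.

Converting both to JDN: 2164075 vs 2163916; the smaller is the second.

second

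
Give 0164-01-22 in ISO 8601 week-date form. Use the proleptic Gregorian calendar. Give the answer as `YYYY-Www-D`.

0164-W03-7

The weekday is Sunday (ISO weekday 7).
That Sunday belongs to ISO week 3 of ISO year 164.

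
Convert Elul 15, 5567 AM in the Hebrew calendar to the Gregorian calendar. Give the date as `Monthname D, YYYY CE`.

September 18, 1807 CE

Both dates share Julian Day Number 2381313; in the Gregorian calendar that is 18 September 1807 CE.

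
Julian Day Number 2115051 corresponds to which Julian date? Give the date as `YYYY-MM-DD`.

The proleptic Gregorian equivalent of JDN 2115051 is 17 September 1078.
In the Julian calendar that day is 1078-09-11.

1078-09-11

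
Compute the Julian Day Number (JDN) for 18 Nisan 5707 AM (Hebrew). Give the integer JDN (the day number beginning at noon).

Equivalently 8 April 1947 (Gregorian).
JDN 2299161 is 15 October 1582 CE (Gregorian); the target day is +133123 days from there, so JDN = 2432284.

2432284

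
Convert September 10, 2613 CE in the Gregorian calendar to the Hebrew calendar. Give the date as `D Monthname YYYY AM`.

3 Elul 6373 AM

Julian Day Number of the source date = 2675691.
Converting JDN 2675691 to the Hebrew calendar gives 3 Elul 6373 AM.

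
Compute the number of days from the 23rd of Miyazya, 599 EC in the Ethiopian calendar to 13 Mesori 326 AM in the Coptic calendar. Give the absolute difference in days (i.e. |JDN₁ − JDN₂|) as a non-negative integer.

1206

JDN of the first date = 1942872.
JDN of the second date = 1944078.
|1944078 − 1942872| = 1206.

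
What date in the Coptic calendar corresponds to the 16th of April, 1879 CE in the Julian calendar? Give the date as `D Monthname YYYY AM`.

Julian Day Number of the source date = 2407468.
Converting JDN 2407468 to the Coptic calendar gives 21 Parmouti 1595 AM.

21 Parmouti 1595 AM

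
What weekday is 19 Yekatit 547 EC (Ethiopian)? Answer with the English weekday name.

Equivalently 15 February 555 Gregorian, JDN 1923815.
1923815 ≡ 5 (mod 7); counting from Monday = 0 gives Saturday.

Saturday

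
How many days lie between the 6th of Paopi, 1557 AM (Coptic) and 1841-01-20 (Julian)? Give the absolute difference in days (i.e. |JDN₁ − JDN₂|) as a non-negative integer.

109

First date → JDN 2393394; second date → JDN 2393503.
The interval is |2393394 − 2393503| = 109 days.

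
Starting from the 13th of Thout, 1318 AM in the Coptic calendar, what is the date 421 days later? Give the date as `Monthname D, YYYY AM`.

Hathor 9, 1319 AM

Counting 421 days forward from JDN 2306076 reaches JDN 2306497, which is Hathor 9, 1319 AM.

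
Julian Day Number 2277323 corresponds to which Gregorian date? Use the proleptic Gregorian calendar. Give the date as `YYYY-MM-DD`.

1522-12-31

Counting from JDN 2299161 = 15 Oct 1582 gives an offset of -21838 days.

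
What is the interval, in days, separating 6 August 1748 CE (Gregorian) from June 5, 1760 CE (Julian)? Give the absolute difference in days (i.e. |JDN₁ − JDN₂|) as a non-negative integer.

4332

First date → JDN 2359722; second date → JDN 2364054.
The interval is |2359722 − 2364054| = 4332 days.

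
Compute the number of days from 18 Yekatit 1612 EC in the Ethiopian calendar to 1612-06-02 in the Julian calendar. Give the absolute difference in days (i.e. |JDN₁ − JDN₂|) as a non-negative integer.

JDN of the first date = 2312806.
JDN of the second date = 2309994.
|2309994 − 2312806| = 2812.

2812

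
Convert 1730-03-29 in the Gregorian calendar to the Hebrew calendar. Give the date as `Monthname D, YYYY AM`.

Both dates share Julian Day Number 2353017; in the Hebrew calendar that is 11 Nisan 5490 AM.

Nisan 11, 5490 AM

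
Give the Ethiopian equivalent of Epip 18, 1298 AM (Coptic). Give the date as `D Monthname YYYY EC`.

Both dates share Julian Day Number 2299076; in the Ethiopian calendar that is 18 Hamle 1574 EC.

18 Hamle 1574 EC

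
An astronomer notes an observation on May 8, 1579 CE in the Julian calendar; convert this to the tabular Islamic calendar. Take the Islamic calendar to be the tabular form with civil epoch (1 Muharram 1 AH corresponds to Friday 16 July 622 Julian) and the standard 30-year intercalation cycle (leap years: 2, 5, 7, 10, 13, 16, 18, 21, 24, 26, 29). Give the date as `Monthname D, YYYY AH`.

Rabi' al-Awwal 11, 987 AH

Both dates share Julian Day Number 2297915; in the tabular Islamic calendar that is 11 Rabi' al-Awwal 987 AH.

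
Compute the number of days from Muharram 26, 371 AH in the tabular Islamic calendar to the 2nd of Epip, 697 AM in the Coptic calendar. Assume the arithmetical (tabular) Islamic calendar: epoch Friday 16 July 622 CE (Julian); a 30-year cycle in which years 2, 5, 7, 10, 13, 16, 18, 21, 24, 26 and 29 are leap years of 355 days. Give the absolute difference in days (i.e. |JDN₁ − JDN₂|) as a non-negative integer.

First date → JDN 2079581; second date → JDN 2079545.
The interval is |2079581 − 2079545| = 36 days.

36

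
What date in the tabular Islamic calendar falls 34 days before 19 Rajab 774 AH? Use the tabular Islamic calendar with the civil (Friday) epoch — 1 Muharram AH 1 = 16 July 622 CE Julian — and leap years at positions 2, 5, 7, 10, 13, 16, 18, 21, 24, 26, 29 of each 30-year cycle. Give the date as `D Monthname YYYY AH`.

14 Jumada al-Thani 774 AH

The starting date is JDN 2222560; 2222560 − 34 = 2222526.
JDN 2222526 corresponds to 14 Jumada al-Thani 774 AH.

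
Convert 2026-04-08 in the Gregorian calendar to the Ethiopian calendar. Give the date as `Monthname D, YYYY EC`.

Julian Day Number of the source date = 2461139.
Converting JDN 2461139 to the Ethiopian calendar gives 30 Megabit 2018 EC.

Megabit 30, 2018 EC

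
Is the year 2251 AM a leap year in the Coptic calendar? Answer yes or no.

yes

2251 mod 4 = 3; in the Coptic calendar a year is leap when year mod 4 = 3, so it is a leap year.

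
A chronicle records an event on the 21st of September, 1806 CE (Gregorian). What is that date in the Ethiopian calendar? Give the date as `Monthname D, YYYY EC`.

Julian Day Number of the source date = 2380951.
Converting JDN 2380951 to the Ethiopian calendar gives 12 Meskerem 1799 EC.

Meskerem 12, 1799 EC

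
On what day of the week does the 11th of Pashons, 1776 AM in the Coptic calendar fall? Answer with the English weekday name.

Equivalently 19 May 2060 Gregorian, JDN 2473599.
2473599 ≡ 2 (mod 7); counting from Monday = 0 gives Wednesday.

Wednesday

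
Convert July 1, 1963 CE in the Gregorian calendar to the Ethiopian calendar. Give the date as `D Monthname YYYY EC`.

Both dates share Julian Day Number 2438212; in the Ethiopian calendar that is 24 Sene 1955 EC.

24 Sene 1955 EC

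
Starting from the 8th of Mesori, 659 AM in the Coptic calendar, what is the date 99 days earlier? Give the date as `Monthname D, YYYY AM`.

Parmouti 29, 659 AM

The starting date is JDN 2065701; 2065701 − 99 = 2065602.
JDN 2065602 corresponds to Parmouti 29, 659 AM.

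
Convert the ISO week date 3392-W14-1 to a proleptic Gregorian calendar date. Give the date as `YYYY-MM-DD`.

3392-04-02

ISO week 1 of 3392 is the week containing the first Thursday of 3392.
Week 14, day 1 (Monday) lands on 3392-04-02.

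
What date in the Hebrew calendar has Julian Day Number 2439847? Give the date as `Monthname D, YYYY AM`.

Kislev 20, 5728 AM

JDN 2439847 is 22 December 1967 in the Gregorian calendar.
In the Hebrew calendar that day is Kislev 20, 5728 AM.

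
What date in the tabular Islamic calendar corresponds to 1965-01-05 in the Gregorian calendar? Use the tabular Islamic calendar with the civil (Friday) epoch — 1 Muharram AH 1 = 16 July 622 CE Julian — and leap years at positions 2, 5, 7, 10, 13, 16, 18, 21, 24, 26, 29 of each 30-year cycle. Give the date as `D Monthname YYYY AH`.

Julian Day Number of the source date = 2438766.
Converting JDN 2438766 to the tabular Islamic calendar gives 2 Ramadan 1384 AH.

2 Ramadan 1384 AH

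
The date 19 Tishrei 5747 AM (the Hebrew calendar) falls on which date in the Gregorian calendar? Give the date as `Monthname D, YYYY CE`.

October 22, 1986 CE

Julian Day Number of the source date = 2446726.
Converting JDN 2446726 to the Gregorian calendar gives 22 October 1986 CE.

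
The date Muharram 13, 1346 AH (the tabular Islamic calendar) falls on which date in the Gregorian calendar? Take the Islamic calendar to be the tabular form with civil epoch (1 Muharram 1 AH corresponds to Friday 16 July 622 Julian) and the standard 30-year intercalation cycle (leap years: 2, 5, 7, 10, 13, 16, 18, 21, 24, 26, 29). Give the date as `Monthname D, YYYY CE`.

July 13, 1927 CE

Both dates share Julian Day Number 2425075; in the Gregorian calendar that is 13 July 1927 CE.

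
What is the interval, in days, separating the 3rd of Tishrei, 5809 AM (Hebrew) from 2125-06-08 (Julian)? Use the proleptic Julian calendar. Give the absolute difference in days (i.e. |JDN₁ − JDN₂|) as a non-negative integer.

First date → JDN 2469330; second date → JDN 2497373.
The interval is |2469330 − 2497373| = 28043 days.

28043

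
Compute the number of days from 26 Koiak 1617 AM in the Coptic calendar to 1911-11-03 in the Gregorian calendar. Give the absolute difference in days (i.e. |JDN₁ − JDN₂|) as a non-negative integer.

3955

First date → JDN 2415389; second date → JDN 2419344.
The interval is |2415389 − 2419344| = 3955 days.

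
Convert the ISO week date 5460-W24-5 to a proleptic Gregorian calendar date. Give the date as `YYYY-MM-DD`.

ISO week 1 of 5460 is the week containing the first Thursday of 5460.
Week 24, day 5 (Friday) lands on 5460-06-15.

5460-06-15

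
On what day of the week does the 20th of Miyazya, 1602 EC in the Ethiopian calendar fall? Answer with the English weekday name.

In the Gregorian calendar this is 25 April 1610 (JDN 2309215).
Since JDN mod 7 = 6 (0 = Monday), the day is Sunday.

Sunday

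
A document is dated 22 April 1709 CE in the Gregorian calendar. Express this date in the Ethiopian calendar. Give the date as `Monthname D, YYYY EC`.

Both dates share Julian Day Number 2345371; in the Ethiopian calendar that is 16 Miyazya 1701 EC.

Miyazya 16, 1701 EC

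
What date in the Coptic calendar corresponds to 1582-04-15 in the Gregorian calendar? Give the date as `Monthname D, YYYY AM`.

Both dates share Julian Day Number 2298978; in the Coptic calendar that is 10 Parmouti 1298 AM.

Parmouti 10, 1298 AM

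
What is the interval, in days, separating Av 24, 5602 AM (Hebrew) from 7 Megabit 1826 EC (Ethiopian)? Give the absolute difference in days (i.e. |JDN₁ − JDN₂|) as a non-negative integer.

JDN of the first date = 2394048.
JDN of the second date = 2390988.
|2390988 − 2394048| = 3060.

3060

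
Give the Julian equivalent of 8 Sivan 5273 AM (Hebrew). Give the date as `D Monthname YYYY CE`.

The source date corresponds to 23 May 1513 in the proleptic Gregorian calendar (JDN 2273814).
That day falls on 13 May 1513 CE in the Julian calendar.

13 May 1513 CE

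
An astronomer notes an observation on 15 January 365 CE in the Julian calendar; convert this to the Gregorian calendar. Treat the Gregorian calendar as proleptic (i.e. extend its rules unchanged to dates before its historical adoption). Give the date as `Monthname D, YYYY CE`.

The Julian–Gregorian offset here is 1 day (Julian trailing).
15 January 365 Julian + 1 day → 16 January 365 Gregorian.

January 16, 365 CE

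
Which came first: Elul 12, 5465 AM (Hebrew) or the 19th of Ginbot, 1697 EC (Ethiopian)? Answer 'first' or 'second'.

second

Converting both to JDN: 2344042 vs 2343943; the smaller is the second.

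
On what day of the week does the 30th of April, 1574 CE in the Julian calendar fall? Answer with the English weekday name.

This is JDN 2296081 (10 May 1574 Gregorian).
Since JDN mod 7 = 4 (0 = Monday), the day is Friday.

Friday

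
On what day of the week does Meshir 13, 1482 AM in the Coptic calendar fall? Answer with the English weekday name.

Tuesday

Equivalently 18 February 1766 Gregorian, JDN 2366127.
2366127 ≡ 1 (mod 7); counting from Monday = 0 gives Tuesday.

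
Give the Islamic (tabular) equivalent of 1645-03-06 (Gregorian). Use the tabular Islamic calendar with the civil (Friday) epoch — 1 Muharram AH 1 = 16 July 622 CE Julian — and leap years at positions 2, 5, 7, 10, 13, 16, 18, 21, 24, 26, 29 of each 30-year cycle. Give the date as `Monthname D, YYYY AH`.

Both dates share Julian Day Number 2321949; in the tabular Islamic calendar that is 8 Muharram 1055 AH.

Muharram 8, 1055 AH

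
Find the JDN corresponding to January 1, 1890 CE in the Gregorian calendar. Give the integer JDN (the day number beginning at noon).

2411369

JDN 2299161 is 15 October 1582 CE (Gregorian); the target day is +112208 days from there, so JDN = 2411369.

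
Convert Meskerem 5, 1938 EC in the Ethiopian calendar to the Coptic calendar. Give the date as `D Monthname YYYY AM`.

Both dates share Julian Day Number 2431714; in the Coptic calendar that is 5 Thout 1662 AM.

5 Thout 1662 AM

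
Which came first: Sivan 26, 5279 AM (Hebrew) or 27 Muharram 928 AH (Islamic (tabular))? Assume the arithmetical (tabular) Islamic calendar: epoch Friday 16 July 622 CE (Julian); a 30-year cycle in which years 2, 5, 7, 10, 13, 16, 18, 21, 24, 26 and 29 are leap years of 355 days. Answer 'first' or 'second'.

First date → JDN 2276018; second date → JDN 2276964.
JDN 2276018 < JDN 2276964, so the first date is earlier.

first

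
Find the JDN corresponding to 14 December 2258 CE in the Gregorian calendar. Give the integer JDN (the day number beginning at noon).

JDN 2400001 is 17 November 1858 CE (Gregorian), MJD 0; the target day is +146124 days from there, so JDN = 2546125.

2546125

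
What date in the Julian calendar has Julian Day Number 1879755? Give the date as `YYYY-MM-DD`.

0434-06-28

The proleptic Gregorian equivalent of JDN 1879755 is 29 June 434.
In the Julian calendar that day is 0434-06-28.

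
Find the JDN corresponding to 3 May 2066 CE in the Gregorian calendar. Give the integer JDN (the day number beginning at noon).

JDN 2451545 is 1 January 2000 CE (Gregorian); the target day is +24229 days from there, so JDN = 2475774.

2475774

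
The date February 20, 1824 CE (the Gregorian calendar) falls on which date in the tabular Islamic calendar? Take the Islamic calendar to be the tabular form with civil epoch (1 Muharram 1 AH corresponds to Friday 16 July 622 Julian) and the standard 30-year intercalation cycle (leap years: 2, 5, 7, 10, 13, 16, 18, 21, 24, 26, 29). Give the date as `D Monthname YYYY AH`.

19 Jumada al-Thani 1239 AH

Julian Day Number of the source date = 2387312.
Converting JDN 2387312 to the tabular Islamic calendar gives 19 Jumada al-Thani 1239 AH.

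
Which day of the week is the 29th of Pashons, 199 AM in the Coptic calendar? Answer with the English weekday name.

Equivalently 25 May 483 Gregorian, JDN 1897617.
JDN 1897617 mod 7 = 1, and JDN 0 was a Monday, so this is a Tuesday.

Tuesday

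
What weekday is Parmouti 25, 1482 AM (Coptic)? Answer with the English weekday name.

Thursday

In the Gregorian calendar this is 1 May 1766 (JDN 2366199).
JDN 2366199 mod 7 = 3, and JDN 0 was a Monday, so this is a Thursday.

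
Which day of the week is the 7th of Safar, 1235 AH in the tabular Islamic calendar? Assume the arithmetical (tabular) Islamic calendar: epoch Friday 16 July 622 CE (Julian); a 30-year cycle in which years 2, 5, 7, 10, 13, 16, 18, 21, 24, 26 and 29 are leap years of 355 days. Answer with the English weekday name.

This is JDN 2385764 (25 November 1819 Gregorian).
Since JDN mod 7 = 3 (0 = Monday), the day is Thursday.

Thursday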